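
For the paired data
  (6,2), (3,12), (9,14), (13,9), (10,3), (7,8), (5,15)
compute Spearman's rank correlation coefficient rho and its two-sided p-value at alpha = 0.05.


Step 1: Rank x and y separately (midranks; no ties here).
rank(x): 6->3, 3->1, 9->5, 13->7, 10->6, 7->4, 5->2
rank(y): 2->1, 12->5, 14->6, 9->4, 3->2, 8->3, 15->7
Step 2: d_i = R_x(i) - R_y(i); compute d_i^2.
  (3-1)^2=4, (1-5)^2=16, (5-6)^2=1, (7-4)^2=9, (6-2)^2=16, (4-3)^2=1, (2-7)^2=25
sum(d^2) = 72.
Step 3: rho = 1 - 6*72 / (7*(7^2 - 1)) = 1 - 432/336 = -0.285714.
Step 4: Under H0, t = rho * sqrt((n-2)/(1-rho^2)) = -0.6667 ~ t(5).
Step 5: Two-sided p-value from the t-distribution with 5 df = 0.534509.
Step 6: alpha = 0.05. fail to reject H0.

rho = -0.2857, p = 0.534509, fail to reject H0 at alpha = 0.05.


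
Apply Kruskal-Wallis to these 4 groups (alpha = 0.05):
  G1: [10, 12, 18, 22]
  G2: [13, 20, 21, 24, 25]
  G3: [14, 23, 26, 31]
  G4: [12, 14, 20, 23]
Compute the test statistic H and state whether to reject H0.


Step 1: Combine all N = 17 observations and assign midranks.
sorted (value, group, rank): (10,G1,1), (12,G1,2.5), (12,G4,2.5), (13,G2,4), (14,G3,5.5), (14,G4,5.5), (18,G1,7), (20,G2,8.5), (20,G4,8.5), (21,G2,10), (22,G1,11), (23,G3,12.5), (23,G4,12.5), (24,G2,14), (25,G2,15), (26,G3,16), (31,G3,17)
Step 2: Sum ranks within each group.
R_1 = 21.5 (n_1 = 4)
R_2 = 51.5 (n_2 = 5)
R_3 = 51 (n_3 = 4)
R_4 = 29 (n_4 = 4)
Step 3: H = 12/(N(N+1)) * sum(R_i^2/n_i) - 3(N+1)
     = 12/(17*18) * (21.5^2/4 + 51.5^2/5 + 51^2/4 + 29^2/4) - 3*18
     = 0.039216 * 1506.51 - 54
     = 5.078922.
Step 4: Ties present; correction factor C = 1 - 24/(17^3 - 17) = 0.995098. Corrected H = 5.078922 / 0.995098 = 5.103941.
Step 5: Under H0, H ~ chi^2(3); p-value = 0.164342.
Step 6: alpha = 0.05. fail to reject H0.

H = 5.1039, df = 3, p = 0.164342, fail to reject H0.


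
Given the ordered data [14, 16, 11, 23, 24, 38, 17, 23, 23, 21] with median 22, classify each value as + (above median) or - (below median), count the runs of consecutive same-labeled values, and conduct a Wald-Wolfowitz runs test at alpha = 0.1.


Step 1: Compute median = 22; label A = above, B = below.
Labels in order: BBBAAABAAB  (n_A = 5, n_B = 5)
Step 2: Count runs R = 5.
Step 3: Under H0 (random ordering), E[R] = 2*n_A*n_B/(n_A+n_B) + 1 = 2*5*5/10 + 1 = 6.0000.
        Var[R] = 2*n_A*n_B*(2*n_A*n_B - n_A - n_B) / ((n_A+n_B)^2 * (n_A+n_B-1)) = 2000/900 = 2.2222.
        SD[R] = 1.4907.
Step 4: Continuity-corrected z = (R + 0.5 - E[R]) / SD[R] = (5 + 0.5 - 6.0000) / 1.4907 = -0.3354.
Step 5: Two-sided p-value via normal approximation = 2*(1 - Phi(|z|)) = 0.737316.
Step 6: alpha = 0.1. fail to reject H0.

R = 5, z = -0.3354, p = 0.737316, fail to reject H0.


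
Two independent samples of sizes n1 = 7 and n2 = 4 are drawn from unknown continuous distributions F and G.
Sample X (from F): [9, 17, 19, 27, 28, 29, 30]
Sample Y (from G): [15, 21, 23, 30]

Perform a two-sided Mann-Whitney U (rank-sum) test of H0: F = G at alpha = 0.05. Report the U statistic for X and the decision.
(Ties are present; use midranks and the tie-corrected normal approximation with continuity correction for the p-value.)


Step 1: Combine and sort all 11 observations; assign midranks.
sorted (value, group): (9,X), (15,Y), (17,X), (19,X), (21,Y), (23,Y), (27,X), (28,X), (29,X), (30,X), (30,Y)
ranks: 9->1, 15->2, 17->3, 19->4, 21->5, 23->6, 27->7, 28->8, 29->9, 30->10.5, 30->10.5
Step 2: Rank sum for X: R1 = 1 + 3 + 4 + 7 + 8 + 9 + 10.5 = 42.5.
Step 3: U_X = R1 - n1(n1+1)/2 = 42.5 - 7*8/2 = 42.5 - 28 = 14.5.
       U_Y = n1*n2 - U_X = 28 - 14.5 = 13.5.
Step 4: Ties are present, so use the tie-corrected normal approximation (with continuity correction) for the p-value.
Step 5: p-value = 1.000000; compare to alpha = 0.05. fail to reject H0.

U_X = 14.5, p = 1.000000, fail to reject H0 at alpha = 0.05.


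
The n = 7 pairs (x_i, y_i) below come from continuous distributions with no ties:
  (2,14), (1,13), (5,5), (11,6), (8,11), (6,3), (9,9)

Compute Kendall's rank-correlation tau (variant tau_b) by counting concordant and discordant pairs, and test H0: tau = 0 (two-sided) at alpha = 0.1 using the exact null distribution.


Step 1: Enumerate the 21 unordered pairs (i,j) with i<j and classify each by sign(x_j-x_i) * sign(y_j-y_i).
  (1,2):dx=-1,dy=-1->C; (1,3):dx=+3,dy=-9->D; (1,4):dx=+9,dy=-8->D; (1,5):dx=+6,dy=-3->D
  (1,6):dx=+4,dy=-11->D; (1,7):dx=+7,dy=-5->D; (2,3):dx=+4,dy=-8->D; (2,4):dx=+10,dy=-7->D
  (2,5):dx=+7,dy=-2->D; (2,6):dx=+5,dy=-10->D; (2,7):dx=+8,dy=-4->D; (3,4):dx=+6,dy=+1->C
  (3,5):dx=+3,dy=+6->C; (3,6):dx=+1,dy=-2->D; (3,7):dx=+4,dy=+4->C; (4,5):dx=-3,dy=+5->D
  (4,6):dx=-5,dy=-3->C; (4,7):dx=-2,dy=+3->D; (5,6):dx=-2,dy=-8->C; (5,7):dx=+1,dy=-2->D
  (6,7):dx=+3,dy=+6->C
Step 2: C = 7, D = 14, total pairs = 21.
Step 3: tau = (C - D)/(n(n-1)/2) = (7 - 14)/21 = -0.333333.
Step 4: Exact two-sided p-value (enumerate n! = 5040 permutations of y under H0): p = 0.381349.
Step 5: alpha = 0.1. fail to reject H0.

tau_b = -0.3333 (C=7, D=14), p = 0.381349, fail to reject H0.


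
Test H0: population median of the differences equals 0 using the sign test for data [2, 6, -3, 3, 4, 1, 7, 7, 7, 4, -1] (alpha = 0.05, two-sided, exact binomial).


Step 1: Discard zero differences. Original n = 11; n_eff = number of nonzero differences = 11.
Nonzero differences (with sign): +2, +6, -3, +3, +4, +1, +7, +7, +7, +4, -1
Step 2: Count signs: positive = 9, negative = 2.
Step 3: Under H0: P(positive) = 0.5, so the number of positives S ~ Bin(11, 0.5).
Step 4: Two-sided exact p-value = sum of Bin(11,0.5) probabilities at or below the observed probability = 0.065430.
Step 5: alpha = 0.05. fail to reject H0.

n_eff = 11, pos = 9, neg = 2, p = 0.065430, fail to reject H0.


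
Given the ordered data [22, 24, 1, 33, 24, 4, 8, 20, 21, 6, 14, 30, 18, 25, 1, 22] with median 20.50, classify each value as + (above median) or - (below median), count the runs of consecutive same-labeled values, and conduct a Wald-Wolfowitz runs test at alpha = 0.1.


Step 1: Compute median = 20.50; label A = above, B = below.
Labels in order: AABAABBBABBABABA  (n_A = 8, n_B = 8)
Step 2: Count runs R = 11.
Step 3: Under H0 (random ordering), E[R] = 2*n_A*n_B/(n_A+n_B) + 1 = 2*8*8/16 + 1 = 9.0000.
        Var[R] = 2*n_A*n_B*(2*n_A*n_B - n_A - n_B) / ((n_A+n_B)^2 * (n_A+n_B-1)) = 14336/3840 = 3.7333.
        SD[R] = 1.9322.
Step 4: Continuity-corrected z = (R - 0.5 - E[R]) / SD[R] = (11 - 0.5 - 9.0000) / 1.9322 = 0.7763.
Step 5: Two-sided p-value via normal approximation = 2*(1 - Phi(|z|)) = 0.437558.
Step 6: alpha = 0.1. fail to reject H0.

R = 11, z = 0.7763, p = 0.437558, fail to reject H0.


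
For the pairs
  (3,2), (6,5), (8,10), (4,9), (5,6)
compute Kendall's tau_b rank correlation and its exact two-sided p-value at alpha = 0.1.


Step 1: Enumerate the 10 unordered pairs (i,j) with i<j and classify each by sign(x_j-x_i) * sign(y_j-y_i).
  (1,2):dx=+3,dy=+3->C; (1,3):dx=+5,dy=+8->C; (1,4):dx=+1,dy=+7->C; (1,5):dx=+2,dy=+4->C
  (2,3):dx=+2,dy=+5->C; (2,4):dx=-2,dy=+4->D; (2,5):dx=-1,dy=+1->D; (3,4):dx=-4,dy=-1->C
  (3,5):dx=-3,dy=-4->C; (4,5):dx=+1,dy=-3->D
Step 2: C = 7, D = 3, total pairs = 10.
Step 3: tau = (C - D)/(n(n-1)/2) = (7 - 3)/10 = 0.400000.
Step 4: Exact two-sided p-value (enumerate n! = 120 permutations of y under H0): p = 0.483333.
Step 5: alpha = 0.1. fail to reject H0.

tau_b = 0.4000 (C=7, D=3), p = 0.483333, fail to reject H0.


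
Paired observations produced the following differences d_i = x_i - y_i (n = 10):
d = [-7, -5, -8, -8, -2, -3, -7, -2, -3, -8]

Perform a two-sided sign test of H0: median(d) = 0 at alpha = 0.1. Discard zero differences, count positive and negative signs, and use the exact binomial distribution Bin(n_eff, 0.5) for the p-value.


Step 1: Discard zero differences. Original n = 10; n_eff = number of nonzero differences = 10.
Nonzero differences (with sign): -7, -5, -8, -8, -2, -3, -7, -2, -3, -8
Step 2: Count signs: positive = 0, negative = 10.
Step 3: Under H0: P(positive) = 0.5, so the number of positives S ~ Bin(10, 0.5).
Step 4: Two-sided exact p-value = sum of Bin(10,0.5) probabilities at or below the observed probability = 0.001953.
Step 5: alpha = 0.1. reject H0.

n_eff = 10, pos = 0, neg = 10, p = 0.001953, reject H0.


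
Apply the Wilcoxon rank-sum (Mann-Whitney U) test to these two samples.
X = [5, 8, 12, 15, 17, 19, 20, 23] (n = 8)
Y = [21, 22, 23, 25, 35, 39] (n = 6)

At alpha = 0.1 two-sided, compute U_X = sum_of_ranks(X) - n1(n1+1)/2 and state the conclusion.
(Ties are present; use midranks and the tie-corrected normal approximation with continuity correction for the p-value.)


Step 1: Combine and sort all 14 observations; assign midranks.
sorted (value, group): (5,X), (8,X), (12,X), (15,X), (17,X), (19,X), (20,X), (21,Y), (22,Y), (23,X), (23,Y), (25,Y), (35,Y), (39,Y)
ranks: 5->1, 8->2, 12->3, 15->4, 17->5, 19->6, 20->7, 21->8, 22->9, 23->10.5, 23->10.5, 25->12, 35->13, 39->14
Step 2: Rank sum for X: R1 = 1 + 2 + 3 + 4 + 5 + 6 + 7 + 10.5 = 38.5.
Step 3: U_X = R1 - n1(n1+1)/2 = 38.5 - 8*9/2 = 38.5 - 36 = 2.5.
       U_Y = n1*n2 - U_X = 48 - 2.5 = 45.5.
Step 4: Ties are present, so use the tie-corrected normal approximation (with continuity correction) for the p-value.
Step 5: p-value = 0.006646; compare to alpha = 0.1. reject H0.

U_X = 2.5, p = 0.006646, reject H0 at alpha = 0.1.


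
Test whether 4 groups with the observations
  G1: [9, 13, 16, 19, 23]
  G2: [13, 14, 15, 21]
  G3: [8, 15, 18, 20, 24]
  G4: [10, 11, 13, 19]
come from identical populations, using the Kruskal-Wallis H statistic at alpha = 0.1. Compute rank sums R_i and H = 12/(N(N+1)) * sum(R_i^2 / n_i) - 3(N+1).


Step 1: Combine all N = 18 observations and assign midranks.
sorted (value, group, rank): (8,G3,1), (9,G1,2), (10,G4,3), (11,G4,4), (13,G1,6), (13,G2,6), (13,G4,6), (14,G2,8), (15,G2,9.5), (15,G3,9.5), (16,G1,11), (18,G3,12), (19,G1,13.5), (19,G4,13.5), (20,G3,15), (21,G2,16), (23,G1,17), (24,G3,18)
Step 2: Sum ranks within each group.
R_1 = 49.5 (n_1 = 5)
R_2 = 39.5 (n_2 = 4)
R_3 = 55.5 (n_3 = 5)
R_4 = 26.5 (n_4 = 4)
Step 3: H = 12/(N(N+1)) * sum(R_i^2/n_i) - 3(N+1)
     = 12/(18*19) * (49.5^2/5 + 39.5^2/4 + 55.5^2/5 + 26.5^2/4) - 3*19
     = 0.035088 * 1671.72 - 57
     = 1.657018.
Step 4: Ties present; correction factor C = 1 - 36/(18^3 - 18) = 0.993808. Corrected H = 1.657018 / 0.993808 = 1.667342.
Step 5: Under H0, H ~ chi^2(3); p-value = 0.644219.
Step 6: alpha = 0.1. fail to reject H0.

H = 1.6673, df = 3, p = 0.644219, fail to reject H0.


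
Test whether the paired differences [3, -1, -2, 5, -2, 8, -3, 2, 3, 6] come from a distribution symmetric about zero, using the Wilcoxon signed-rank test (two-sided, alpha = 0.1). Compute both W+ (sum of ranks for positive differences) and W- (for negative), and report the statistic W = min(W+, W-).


Step 1: Drop any zero differences (none here) and take |d_i|.
|d| = [3, 1, 2, 5, 2, 8, 3, 2, 3, 6]
Step 2: Midrank |d_i| (ties get averaged ranks).
ranks: |3|->6, |1|->1, |2|->3, |5|->8, |2|->3, |8|->10, |3|->6, |2|->3, |3|->6, |6|->9
Step 3: Attach original signs; sum ranks with positive sign and with negative sign.
W+ = 6 + 8 + 10 + 3 + 6 + 9 = 42
W- = 1 + 3 + 3 + 6 = 13
(Check: W+ + W- = 55 should equal n(n+1)/2 = 55.)
Step 4: Test statistic W = min(W+, W-) = 13.
Step 5: Ties in |d|, so use the tie-corrected normal approximation.
        E[W] = n(n+1)/4 = 10*11/4 = 27.5.
        Tie groups: |d|=2 (t=3), |d|=3 (t=3); sum(t^3 - t) = 48.
        Var[W] = n(n+1)(2n+1)/24 - sum(t^3-t)/48 = 2310/24 - 48/48 = 95.25.
        z = (W - E[W]) / sqrt(Var[W]) = (13 - 27.5) / 9.7596 = -1.4857.
        Two-sided p = 2*Phi(z) = 0.137355.
Step 6: alpha = 0.1. fail to reject H0.

W+ = 42, W- = 13, W = min = 13, p = 0.137355, fail to reject H0.


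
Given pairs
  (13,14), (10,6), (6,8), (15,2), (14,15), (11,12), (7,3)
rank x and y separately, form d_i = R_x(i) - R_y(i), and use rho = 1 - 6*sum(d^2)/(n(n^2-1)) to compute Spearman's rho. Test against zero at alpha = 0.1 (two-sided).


Step 1: Rank x and y separately (midranks; no ties here).
rank(x): 13->5, 10->3, 6->1, 15->7, 14->6, 11->4, 7->2
rank(y): 14->6, 6->3, 8->4, 2->1, 15->7, 12->5, 3->2
Step 2: d_i = R_x(i) - R_y(i); compute d_i^2.
  (5-6)^2=1, (3-3)^2=0, (1-4)^2=9, (7-1)^2=36, (6-7)^2=1, (4-5)^2=1, (2-2)^2=0
sum(d^2) = 48.
Step 3: rho = 1 - 6*48 / (7*(7^2 - 1)) = 1 - 288/336 = 0.142857.
Step 4: Under H0, t = rho * sqrt((n-2)/(1-rho^2)) = 0.3227 ~ t(5).
Step 5: Two-sided p-value from the t-distribution with 5 df = 0.759945.
Step 6: alpha = 0.1. fail to reject H0.

rho = 0.1429, p = 0.759945, fail to reject H0 at alpha = 0.1.


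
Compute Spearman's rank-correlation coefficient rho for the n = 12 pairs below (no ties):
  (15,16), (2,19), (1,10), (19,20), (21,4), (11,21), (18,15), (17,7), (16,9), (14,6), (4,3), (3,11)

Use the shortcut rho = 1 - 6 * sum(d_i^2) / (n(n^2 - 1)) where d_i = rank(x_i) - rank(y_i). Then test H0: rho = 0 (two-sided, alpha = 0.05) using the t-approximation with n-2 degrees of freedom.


Step 1: Rank x and y separately (midranks; no ties here).
rank(x): 15->7, 2->2, 1->1, 19->11, 21->12, 11->5, 18->10, 17->9, 16->8, 14->6, 4->4, 3->3
rank(y): 16->9, 19->10, 10->6, 20->11, 4->2, 21->12, 15->8, 7->4, 9->5, 6->3, 3->1, 11->7
Step 2: d_i = R_x(i) - R_y(i); compute d_i^2.
  (7-9)^2=4, (2-10)^2=64, (1-6)^2=25, (11-11)^2=0, (12-2)^2=100, (5-12)^2=49, (10-8)^2=4, (9-4)^2=25, (8-5)^2=9, (6-3)^2=9, (4-1)^2=9, (3-7)^2=16
sum(d^2) = 314.
Step 3: rho = 1 - 6*314 / (12*(12^2 - 1)) = 1 - 1884/1716 = -0.097902.
Step 4: Under H0, t = rho * sqrt((n-2)/(1-rho^2)) = -0.3111 ~ t(10).
Step 5: Two-sided p-value from the t-distribution with 10 df = 0.762122.
Step 6: alpha = 0.05. fail to reject H0.

rho = -0.0979, p = 0.762122, fail to reject H0 at alpha = 0.05.


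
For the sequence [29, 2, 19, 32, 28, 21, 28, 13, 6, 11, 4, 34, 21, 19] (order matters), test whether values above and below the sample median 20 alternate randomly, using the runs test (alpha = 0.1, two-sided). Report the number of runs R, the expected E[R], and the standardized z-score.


Step 1: Compute median = 20; label A = above, B = below.
Labels in order: ABBAAAABBBBAAB  (n_A = 7, n_B = 7)
Step 2: Count runs R = 6.
Step 3: Under H0 (random ordering), E[R] = 2*n_A*n_B/(n_A+n_B) + 1 = 2*7*7/14 + 1 = 8.0000.
        Var[R] = 2*n_A*n_B*(2*n_A*n_B - n_A - n_B) / ((n_A+n_B)^2 * (n_A+n_B-1)) = 8232/2548 = 3.2308.
        SD[R] = 1.7974.
Step 4: Continuity-corrected z = (R + 0.5 - E[R]) / SD[R] = (6 + 0.5 - 8.0000) / 1.7974 = -0.8345.
Step 5: Two-sided p-value via normal approximation = 2*(1 - Phi(|z|)) = 0.403986.
Step 6: alpha = 0.1. fail to reject H0.

R = 6, z = -0.8345, p = 0.403986, fail to reject H0.


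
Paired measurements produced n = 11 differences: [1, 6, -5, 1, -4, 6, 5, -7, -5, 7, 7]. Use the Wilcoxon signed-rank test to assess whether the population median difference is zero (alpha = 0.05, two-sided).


Step 1: Drop any zero differences (none here) and take |d_i|.
|d| = [1, 6, 5, 1, 4, 6, 5, 7, 5, 7, 7]
Step 2: Midrank |d_i| (ties get averaged ranks).
ranks: |1|->1.5, |6|->7.5, |5|->5, |1|->1.5, |4|->3, |6|->7.5, |5|->5, |7|->10, |5|->5, |7|->10, |7|->10
Step 3: Attach original signs; sum ranks with positive sign and with negative sign.
W+ = 1.5 + 7.5 + 1.5 + 7.5 + 5 + 10 + 10 = 43
W- = 5 + 3 + 10 + 5 = 23
(Check: W+ + W- = 66 should equal n(n+1)/2 = 66.)
Step 4: Test statistic W = min(W+, W-) = 23.
Step 5: Ties in |d|, so use the tie-corrected normal approximation.
        E[W] = n(n+1)/4 = 11*12/4 = 33.
        Tie groups: |d|=1 (t=2), |d|=5 (t=3), |d|=6 (t=2), |d|=7 (t=3); sum(t^3 - t) = 60.
        Var[W] = n(n+1)(2n+1)/24 - sum(t^3-t)/48 = 3036/24 - 60/48 = 125.25.
        z = (W - E[W]) / sqrt(Var[W]) = (23 - 33) / 11.1915 = -0.8935.
        Two-sided p = 2*Phi(z) = 0.371571.
Step 6: alpha = 0.05. fail to reject H0.

W+ = 43, W- = 23, W = min = 23, p = 0.371571, fail to reject H0.


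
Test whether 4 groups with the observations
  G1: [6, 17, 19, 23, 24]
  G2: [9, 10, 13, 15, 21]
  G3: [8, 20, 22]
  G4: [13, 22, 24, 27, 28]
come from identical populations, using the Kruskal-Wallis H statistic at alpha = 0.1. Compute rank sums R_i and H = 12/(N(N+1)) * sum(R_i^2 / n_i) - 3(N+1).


Step 1: Combine all N = 18 observations and assign midranks.
sorted (value, group, rank): (6,G1,1), (8,G3,2), (9,G2,3), (10,G2,4), (13,G2,5.5), (13,G4,5.5), (15,G2,7), (17,G1,8), (19,G1,9), (20,G3,10), (21,G2,11), (22,G3,12.5), (22,G4,12.5), (23,G1,14), (24,G1,15.5), (24,G4,15.5), (27,G4,17), (28,G4,18)
Step 2: Sum ranks within each group.
R_1 = 47.5 (n_1 = 5)
R_2 = 30.5 (n_2 = 5)
R_3 = 24.5 (n_3 = 3)
R_4 = 68.5 (n_4 = 5)
Step 3: H = 12/(N(N+1)) * sum(R_i^2/n_i) - 3(N+1)
     = 12/(18*19) * (47.5^2/5 + 30.5^2/5 + 24.5^2/3 + 68.5^2/5) - 3*19
     = 0.035088 * 1775.83 - 57
     = 5.309942.
Step 4: Ties present; correction factor C = 1 - 18/(18^3 - 18) = 0.996904. Corrected H = 5.309942 / 0.996904 = 5.326432.
Step 5: Under H0, H ~ chi^2(3); p-value = 0.149396.
Step 6: alpha = 0.1. fail to reject H0.

H = 5.3264, df = 3, p = 0.149396, fail to reject H0.


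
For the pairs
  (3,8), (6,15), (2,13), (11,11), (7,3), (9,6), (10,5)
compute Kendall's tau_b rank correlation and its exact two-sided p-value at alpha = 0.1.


Step 1: Enumerate the 21 unordered pairs (i,j) with i<j and classify each by sign(x_j-x_i) * sign(y_j-y_i).
  (1,2):dx=+3,dy=+7->C; (1,3):dx=-1,dy=+5->D; (1,4):dx=+8,dy=+3->C; (1,5):dx=+4,dy=-5->D
  (1,6):dx=+6,dy=-2->D; (1,7):dx=+7,dy=-3->D; (2,3):dx=-4,dy=-2->C; (2,4):dx=+5,dy=-4->D
  (2,5):dx=+1,dy=-12->D; (2,6):dx=+3,dy=-9->D; (2,7):dx=+4,dy=-10->D; (3,4):dx=+9,dy=-2->D
  (3,5):dx=+5,dy=-10->D; (3,6):dx=+7,dy=-7->D; (3,7):dx=+8,dy=-8->D; (4,5):dx=-4,dy=-8->C
  (4,6):dx=-2,dy=-5->C; (4,7):dx=-1,dy=-6->C; (5,6):dx=+2,dy=+3->C; (5,7):dx=+3,dy=+2->C
  (6,7):dx=+1,dy=-1->D
Step 2: C = 8, D = 13, total pairs = 21.
Step 3: tau = (C - D)/(n(n-1)/2) = (8 - 13)/21 = -0.238095.
Step 4: Exact two-sided p-value (enumerate n! = 5040 permutations of y under H0): p = 0.561905.
Step 5: alpha = 0.1. fail to reject H0.

tau_b = -0.2381 (C=8, D=13), p = 0.561905, fail to reject H0.


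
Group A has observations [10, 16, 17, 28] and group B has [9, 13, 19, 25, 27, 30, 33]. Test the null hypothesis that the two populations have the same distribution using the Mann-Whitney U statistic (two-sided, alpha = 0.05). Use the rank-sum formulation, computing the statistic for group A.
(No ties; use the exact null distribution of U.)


Step 1: Combine and sort all 11 observations; assign midranks.
sorted (value, group): (9,Y), (10,X), (13,Y), (16,X), (17,X), (19,Y), (25,Y), (27,Y), (28,X), (30,Y), (33,Y)
ranks: 9->1, 10->2, 13->3, 16->4, 17->5, 19->6, 25->7, 27->8, 28->9, 30->10, 33->11
Step 2: Rank sum for X: R1 = 2 + 4 + 5 + 9 = 20.
Step 3: U_X = R1 - n1(n1+1)/2 = 20 - 4*5/2 = 20 - 10 = 10.
       U_Y = n1*n2 - U_X = 28 - 10 = 18.
Step 4: No ties, so the exact null distribution of U (based on enumerating the C(11,4) = 330 equally likely rank assignments) gives the two-sided p-value.
Step 5: p-value = 0.527273; compare to alpha = 0.05. fail to reject H0.

U_X = 10, p = 0.527273, fail to reject H0 at alpha = 0.05.


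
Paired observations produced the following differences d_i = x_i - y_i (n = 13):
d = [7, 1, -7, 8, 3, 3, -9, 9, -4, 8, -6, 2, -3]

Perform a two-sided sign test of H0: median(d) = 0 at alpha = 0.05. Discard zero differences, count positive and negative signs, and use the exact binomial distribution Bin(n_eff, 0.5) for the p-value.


Step 1: Discard zero differences. Original n = 13; n_eff = number of nonzero differences = 13.
Nonzero differences (with sign): +7, +1, -7, +8, +3, +3, -9, +9, -4, +8, -6, +2, -3
Step 2: Count signs: positive = 8, negative = 5.
Step 3: Under H0: P(positive) = 0.5, so the number of positives S ~ Bin(13, 0.5).
Step 4: Two-sided exact p-value = sum of Bin(13,0.5) probabilities at or below the observed probability = 0.581055.
Step 5: alpha = 0.05. fail to reject H0.

n_eff = 13, pos = 8, neg = 5, p = 0.581055, fail to reject H0.


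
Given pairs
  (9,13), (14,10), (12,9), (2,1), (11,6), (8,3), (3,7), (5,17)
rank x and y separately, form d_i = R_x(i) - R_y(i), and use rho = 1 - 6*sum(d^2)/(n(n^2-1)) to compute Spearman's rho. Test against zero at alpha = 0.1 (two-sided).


Step 1: Rank x and y separately (midranks; no ties here).
rank(x): 9->5, 14->8, 12->7, 2->1, 11->6, 8->4, 3->2, 5->3
rank(y): 13->7, 10->6, 9->5, 1->1, 6->3, 3->2, 7->4, 17->8
Step 2: d_i = R_x(i) - R_y(i); compute d_i^2.
  (5-7)^2=4, (8-6)^2=4, (7-5)^2=4, (1-1)^2=0, (6-3)^2=9, (4-2)^2=4, (2-4)^2=4, (3-8)^2=25
sum(d^2) = 54.
Step 3: rho = 1 - 6*54 / (8*(8^2 - 1)) = 1 - 324/504 = 0.357143.
Step 4: Under H0, t = rho * sqrt((n-2)/(1-rho^2)) = 0.9366 ~ t(6).
Step 5: Two-sided p-value from the t-distribution with 6 df = 0.385121.
Step 6: alpha = 0.1. fail to reject H0.

rho = 0.3571, p = 0.385121, fail to reject H0 at alpha = 0.1.


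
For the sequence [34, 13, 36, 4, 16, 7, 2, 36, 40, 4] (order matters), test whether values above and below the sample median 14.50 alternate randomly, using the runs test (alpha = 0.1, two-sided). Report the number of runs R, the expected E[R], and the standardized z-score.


Step 1: Compute median = 14.50; label A = above, B = below.
Labels in order: ABABABBAAB  (n_A = 5, n_B = 5)
Step 2: Count runs R = 8.
Step 3: Under H0 (random ordering), E[R] = 2*n_A*n_B/(n_A+n_B) + 1 = 2*5*5/10 + 1 = 6.0000.
        Var[R] = 2*n_A*n_B*(2*n_A*n_B - n_A - n_B) / ((n_A+n_B)^2 * (n_A+n_B-1)) = 2000/900 = 2.2222.
        SD[R] = 1.4907.
Step 4: Continuity-corrected z = (R - 0.5 - E[R]) / SD[R] = (8 - 0.5 - 6.0000) / 1.4907 = 1.0062.
Step 5: Two-sided p-value via normal approximation = 2*(1 - Phi(|z|)) = 0.314305.
Step 6: alpha = 0.1. fail to reject H0.

R = 8, z = 1.0062, p = 0.314305, fail to reject H0.


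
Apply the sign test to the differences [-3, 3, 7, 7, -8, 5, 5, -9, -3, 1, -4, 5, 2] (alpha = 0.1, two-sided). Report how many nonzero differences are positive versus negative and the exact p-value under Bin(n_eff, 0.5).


Step 1: Discard zero differences. Original n = 13; n_eff = number of nonzero differences = 13.
Nonzero differences (with sign): -3, +3, +7, +7, -8, +5, +5, -9, -3, +1, -4, +5, +2
Step 2: Count signs: positive = 8, negative = 5.
Step 3: Under H0: P(positive) = 0.5, so the number of positives S ~ Bin(13, 0.5).
Step 4: Two-sided exact p-value = sum of Bin(13,0.5) probabilities at or below the observed probability = 0.581055.
Step 5: alpha = 0.1. fail to reject H0.

n_eff = 13, pos = 8, neg = 5, p = 0.581055, fail to reject H0.


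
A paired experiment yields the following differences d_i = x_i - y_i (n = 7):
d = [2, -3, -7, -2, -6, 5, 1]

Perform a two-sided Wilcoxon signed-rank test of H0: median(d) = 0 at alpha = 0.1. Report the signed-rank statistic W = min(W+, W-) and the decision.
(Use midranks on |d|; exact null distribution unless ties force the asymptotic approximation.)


Step 1: Drop any zero differences (none here) and take |d_i|.
|d| = [2, 3, 7, 2, 6, 5, 1]
Step 2: Midrank |d_i| (ties get averaged ranks).
ranks: |2|->2.5, |3|->4, |7|->7, |2|->2.5, |6|->6, |5|->5, |1|->1
Step 3: Attach original signs; sum ranks with positive sign and with negative sign.
W+ = 2.5 + 5 + 1 = 8.5
W- = 4 + 7 + 2.5 + 6 = 19.5
(Check: W+ + W- = 28 should equal n(n+1)/2 = 28.)
Step 4: Test statistic W = min(W+, W-) = 8.5.
Step 5: Ties in |d|, so use the tie-corrected normal approximation.
        E[W] = n(n+1)/4 = 7*8/4 = 14.
        Tie groups: |d|=2 (t=2); sum(t^3 - t) = 6.
        Var[W] = n(n+1)(2n+1)/24 - sum(t^3-t)/48 = 840/24 - 6/48 = 34.875.
        z = (W - E[W]) / sqrt(Var[W]) = (8.5 - 14) / 5.9055 = -0.9313.
        Two-sided p = 2*Phi(z) = 0.351681.
Step 6: alpha = 0.1. fail to reject H0.

W+ = 8.5, W- = 19.5, W = min = 8.5, p = 0.351681, fail to reject H0.


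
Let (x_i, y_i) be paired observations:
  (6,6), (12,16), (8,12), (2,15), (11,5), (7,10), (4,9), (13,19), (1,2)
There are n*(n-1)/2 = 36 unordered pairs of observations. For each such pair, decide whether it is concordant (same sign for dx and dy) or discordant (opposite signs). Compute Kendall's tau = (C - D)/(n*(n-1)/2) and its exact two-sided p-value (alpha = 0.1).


Step 1: Enumerate the 36 unordered pairs (i,j) with i<j and classify each by sign(x_j-x_i) * sign(y_j-y_i).
  (1,2):dx=+6,dy=+10->C; (1,3):dx=+2,dy=+6->C; (1,4):dx=-4,dy=+9->D; (1,5):dx=+5,dy=-1->D
  (1,6):dx=+1,dy=+4->C; (1,7):dx=-2,dy=+3->D; (1,8):dx=+7,dy=+13->C; (1,9):dx=-5,dy=-4->C
  (2,3):dx=-4,dy=-4->C; (2,4):dx=-10,dy=-1->C; (2,5):dx=-1,dy=-11->C; (2,6):dx=-5,dy=-6->C
  (2,7):dx=-8,dy=-7->C; (2,8):dx=+1,dy=+3->C; (2,9):dx=-11,dy=-14->C; (3,4):dx=-6,dy=+3->D
  (3,5):dx=+3,dy=-7->D; (3,6):dx=-1,dy=-2->C; (3,7):dx=-4,dy=-3->C; (3,8):dx=+5,dy=+7->C
  (3,9):dx=-7,dy=-10->C; (4,5):dx=+9,dy=-10->D; (4,6):dx=+5,dy=-5->D; (4,7):dx=+2,dy=-6->D
  (4,8):dx=+11,dy=+4->C; (4,9):dx=-1,dy=-13->C; (5,6):dx=-4,dy=+5->D; (5,7):dx=-7,dy=+4->D
  (5,8):dx=+2,dy=+14->C; (5,9):dx=-10,dy=-3->C; (6,7):dx=-3,dy=-1->C; (6,8):dx=+6,dy=+9->C
  (6,9):dx=-6,dy=-8->C; (7,8):dx=+9,dy=+10->C; (7,9):dx=-3,dy=-7->C; (8,9):dx=-12,dy=-17->C
Step 2: C = 26, D = 10, total pairs = 36.
Step 3: tau = (C - D)/(n(n-1)/2) = (26 - 10)/36 = 0.444444.
Step 4: Exact two-sided p-value (enumerate n! = 362880 permutations of y under H0): p = 0.119439.
Step 5: alpha = 0.1. fail to reject H0.

tau_b = 0.4444 (C=26, D=10), p = 0.119439, fail to reject H0.


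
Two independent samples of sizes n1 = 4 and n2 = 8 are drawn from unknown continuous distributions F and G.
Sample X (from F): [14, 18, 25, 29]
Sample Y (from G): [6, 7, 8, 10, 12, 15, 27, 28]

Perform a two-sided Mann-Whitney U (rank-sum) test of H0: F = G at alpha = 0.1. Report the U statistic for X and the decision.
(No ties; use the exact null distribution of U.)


Step 1: Combine and sort all 12 observations; assign midranks.
sorted (value, group): (6,Y), (7,Y), (8,Y), (10,Y), (12,Y), (14,X), (15,Y), (18,X), (25,X), (27,Y), (28,Y), (29,X)
ranks: 6->1, 7->2, 8->3, 10->4, 12->5, 14->6, 15->7, 18->8, 25->9, 27->10, 28->11, 29->12
Step 2: Rank sum for X: R1 = 6 + 8 + 9 + 12 = 35.
Step 3: U_X = R1 - n1(n1+1)/2 = 35 - 4*5/2 = 35 - 10 = 25.
       U_Y = n1*n2 - U_X = 32 - 25 = 7.
Step 4: No ties, so the exact null distribution of U (based on enumerating the C(12,4) = 495 equally likely rank assignments) gives the two-sided p-value.
Step 5: p-value = 0.153535; compare to alpha = 0.1. fail to reject H0.

U_X = 25, p = 0.153535, fail to reject H0 at alpha = 0.1.


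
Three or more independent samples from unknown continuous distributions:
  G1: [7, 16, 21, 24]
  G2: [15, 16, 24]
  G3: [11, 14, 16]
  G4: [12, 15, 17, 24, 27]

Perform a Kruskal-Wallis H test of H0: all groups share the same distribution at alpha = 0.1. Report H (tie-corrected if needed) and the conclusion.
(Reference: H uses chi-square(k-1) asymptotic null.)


Step 1: Combine all N = 15 observations and assign midranks.
sorted (value, group, rank): (7,G1,1), (11,G3,2), (12,G4,3), (14,G3,4), (15,G2,5.5), (15,G4,5.5), (16,G1,8), (16,G2,8), (16,G3,8), (17,G4,10), (21,G1,11), (24,G1,13), (24,G2,13), (24,G4,13), (27,G4,15)
Step 2: Sum ranks within each group.
R_1 = 33 (n_1 = 4)
R_2 = 26.5 (n_2 = 3)
R_3 = 14 (n_3 = 3)
R_4 = 46.5 (n_4 = 5)
Step 3: H = 12/(N(N+1)) * sum(R_i^2/n_i) - 3(N+1)
     = 12/(15*16) * (33^2/4 + 26.5^2/3 + 14^2/3 + 46.5^2/5) - 3*16
     = 0.050000 * 1004.12 - 48
     = 2.205833.
Step 4: Ties present; correction factor C = 1 - 54/(15^3 - 15) = 0.983929. Corrected H = 2.205833 / 0.983929 = 2.241863.
Step 5: Under H0, H ~ chi^2(3); p-value = 0.523750.
Step 6: alpha = 0.1. fail to reject H0.

H = 2.2419, df = 3, p = 0.523750, fail to reject H0.


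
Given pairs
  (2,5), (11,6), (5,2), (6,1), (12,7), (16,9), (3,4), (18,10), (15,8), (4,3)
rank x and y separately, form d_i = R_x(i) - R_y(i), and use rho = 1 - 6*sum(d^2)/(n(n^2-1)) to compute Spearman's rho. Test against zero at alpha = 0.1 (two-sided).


Step 1: Rank x and y separately (midranks; no ties here).
rank(x): 2->1, 11->6, 5->4, 6->5, 12->7, 16->9, 3->2, 18->10, 15->8, 4->3
rank(y): 5->5, 6->6, 2->2, 1->1, 7->7, 9->9, 4->4, 10->10, 8->8, 3->3
Step 2: d_i = R_x(i) - R_y(i); compute d_i^2.
  (1-5)^2=16, (6-6)^2=0, (4-2)^2=4, (5-1)^2=16, (7-7)^2=0, (9-9)^2=0, (2-4)^2=4, (10-10)^2=0, (8-8)^2=0, (3-3)^2=0
sum(d^2) = 40.
Step 3: rho = 1 - 6*40 / (10*(10^2 - 1)) = 1 - 240/990 = 0.757576.
Step 4: Under H0, t = rho * sqrt((n-2)/(1-rho^2)) = 3.2827 ~ t(8).
Step 5: Two-sided p-value from the t-distribution with 8 df = 0.011143.
Step 6: alpha = 0.1. reject H0.

rho = 0.7576, p = 0.011143, reject H0 at alpha = 0.1.


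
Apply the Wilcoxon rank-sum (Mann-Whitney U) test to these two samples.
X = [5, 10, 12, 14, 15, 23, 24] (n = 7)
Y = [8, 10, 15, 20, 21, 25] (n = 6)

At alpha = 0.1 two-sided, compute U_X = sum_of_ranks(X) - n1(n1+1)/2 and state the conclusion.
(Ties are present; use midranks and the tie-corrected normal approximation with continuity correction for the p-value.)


Step 1: Combine and sort all 13 observations; assign midranks.
sorted (value, group): (5,X), (8,Y), (10,X), (10,Y), (12,X), (14,X), (15,X), (15,Y), (20,Y), (21,Y), (23,X), (24,X), (25,Y)
ranks: 5->1, 8->2, 10->3.5, 10->3.5, 12->5, 14->6, 15->7.5, 15->7.5, 20->9, 21->10, 23->11, 24->12, 25->13
Step 2: Rank sum for X: R1 = 1 + 3.5 + 5 + 6 + 7.5 + 11 + 12 = 46.
Step 3: U_X = R1 - n1(n1+1)/2 = 46 - 7*8/2 = 46 - 28 = 18.
       U_Y = n1*n2 - U_X = 42 - 18 = 24.
Step 4: Ties are present, so use the tie-corrected normal approximation (with continuity correction) for the p-value.
Step 5: p-value = 0.720247; compare to alpha = 0.1. fail to reject H0.

U_X = 18, p = 0.720247, fail to reject H0 at alpha = 0.1.


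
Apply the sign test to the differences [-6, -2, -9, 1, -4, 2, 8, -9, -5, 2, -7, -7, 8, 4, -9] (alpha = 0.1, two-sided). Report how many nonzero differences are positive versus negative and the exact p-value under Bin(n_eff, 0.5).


Step 1: Discard zero differences. Original n = 15; n_eff = number of nonzero differences = 15.
Nonzero differences (with sign): -6, -2, -9, +1, -4, +2, +8, -9, -5, +2, -7, -7, +8, +4, -9
Step 2: Count signs: positive = 6, negative = 9.
Step 3: Under H0: P(positive) = 0.5, so the number of positives S ~ Bin(15, 0.5).
Step 4: Two-sided exact p-value = sum of Bin(15,0.5) probabilities at or below the observed probability = 0.607239.
Step 5: alpha = 0.1. fail to reject H0.

n_eff = 15, pos = 6, neg = 9, p = 0.607239, fail to reject H0.


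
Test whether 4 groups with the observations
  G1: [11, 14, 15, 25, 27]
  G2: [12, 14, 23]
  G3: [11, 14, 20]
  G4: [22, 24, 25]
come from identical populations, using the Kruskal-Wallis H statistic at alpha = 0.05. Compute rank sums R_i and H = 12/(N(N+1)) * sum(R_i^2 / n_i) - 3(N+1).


Step 1: Combine all N = 14 observations and assign midranks.
sorted (value, group, rank): (11,G1,1.5), (11,G3,1.5), (12,G2,3), (14,G1,5), (14,G2,5), (14,G3,5), (15,G1,7), (20,G3,8), (22,G4,9), (23,G2,10), (24,G4,11), (25,G1,12.5), (25,G4,12.5), (27,G1,14)
Step 2: Sum ranks within each group.
R_1 = 40 (n_1 = 5)
R_2 = 18 (n_2 = 3)
R_3 = 14.5 (n_3 = 3)
R_4 = 32.5 (n_4 = 3)
Step 3: H = 12/(N(N+1)) * sum(R_i^2/n_i) - 3(N+1)
     = 12/(14*15) * (40^2/5 + 18^2/3 + 14.5^2/3 + 32.5^2/3) - 3*15
     = 0.057143 * 850.167 - 45
     = 3.580952.
Step 4: Ties present; correction factor C = 1 - 36/(14^3 - 14) = 0.986813. Corrected H = 3.580952 / 0.986813 = 3.628805.
Step 5: Under H0, H ~ chi^2(3); p-value = 0.304437.
Step 6: alpha = 0.05. fail to reject H0.

H = 3.6288, df = 3, p = 0.304437, fail to reject H0.


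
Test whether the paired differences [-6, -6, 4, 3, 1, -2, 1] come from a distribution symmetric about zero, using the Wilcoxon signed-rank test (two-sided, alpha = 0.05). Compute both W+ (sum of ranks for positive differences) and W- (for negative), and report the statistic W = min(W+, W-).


Step 1: Drop any zero differences (none here) and take |d_i|.
|d| = [6, 6, 4, 3, 1, 2, 1]
Step 2: Midrank |d_i| (ties get averaged ranks).
ranks: |6|->6.5, |6|->6.5, |4|->5, |3|->4, |1|->1.5, |2|->3, |1|->1.5
Step 3: Attach original signs; sum ranks with positive sign and with negative sign.
W+ = 5 + 4 + 1.5 + 1.5 = 12
W- = 6.5 + 6.5 + 3 = 16
(Check: W+ + W- = 28 should equal n(n+1)/2 = 28.)
Step 4: Test statistic W = min(W+, W-) = 12.
Step 5: Ties in |d|, so use the tie-corrected normal approximation.
        E[W] = n(n+1)/4 = 7*8/4 = 14.
        Tie groups: |d|=1 (t=2), |d|=6 (t=2); sum(t^3 - t) = 12.
        Var[W] = n(n+1)(2n+1)/24 - sum(t^3-t)/48 = 840/24 - 12/48 = 34.75.
        z = (W - E[W]) / sqrt(Var[W]) = (12 - 14) / 5.8949 = -0.3393.
        Two-sided p = 2*Phi(z) = 0.734402.
Step 6: alpha = 0.05. fail to reject H0.

W+ = 12, W- = 16, W = min = 12, p = 0.734402, fail to reject H0.


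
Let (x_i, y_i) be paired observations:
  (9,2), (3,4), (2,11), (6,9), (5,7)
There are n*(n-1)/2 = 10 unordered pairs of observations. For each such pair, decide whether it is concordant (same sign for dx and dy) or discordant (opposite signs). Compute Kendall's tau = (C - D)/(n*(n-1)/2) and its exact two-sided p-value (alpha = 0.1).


Step 1: Enumerate the 10 unordered pairs (i,j) with i<j and classify each by sign(x_j-x_i) * sign(y_j-y_i).
  (1,2):dx=-6,dy=+2->D; (1,3):dx=-7,dy=+9->D; (1,4):dx=-3,dy=+7->D; (1,5):dx=-4,dy=+5->D
  (2,3):dx=-1,dy=+7->D; (2,4):dx=+3,dy=+5->C; (2,5):dx=+2,dy=+3->C; (3,4):dx=+4,dy=-2->D
  (3,5):dx=+3,dy=-4->D; (4,5):dx=-1,dy=-2->C
Step 2: C = 3, D = 7, total pairs = 10.
Step 3: tau = (C - D)/(n(n-1)/2) = (3 - 7)/10 = -0.400000.
Step 4: Exact two-sided p-value (enumerate n! = 120 permutations of y under H0): p = 0.483333.
Step 5: alpha = 0.1. fail to reject H0.

tau_b = -0.4000 (C=3, D=7), p = 0.483333, fail to reject H0.


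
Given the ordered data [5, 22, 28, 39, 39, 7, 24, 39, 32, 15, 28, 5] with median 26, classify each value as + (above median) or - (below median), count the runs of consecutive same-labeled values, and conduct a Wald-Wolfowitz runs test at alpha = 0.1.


Step 1: Compute median = 26; label A = above, B = below.
Labels in order: BBAAABBAABAB  (n_A = 6, n_B = 6)
Step 2: Count runs R = 7.
Step 3: Under H0 (random ordering), E[R] = 2*n_A*n_B/(n_A+n_B) + 1 = 2*6*6/12 + 1 = 7.0000.
        Var[R] = 2*n_A*n_B*(2*n_A*n_B - n_A - n_B) / ((n_A+n_B)^2 * (n_A+n_B-1)) = 4320/1584 = 2.7273.
        SD[R] = 1.6514.
Step 4: R = E[R], so z = 0 with no continuity correction.
Step 5: Two-sided p-value via normal approximation = 2*(1 - Phi(|z|)) = 1.000000.
Step 6: alpha = 0.1. fail to reject H0.

R = 7, z = 0.0000, p = 1.000000, fail to reject H0.


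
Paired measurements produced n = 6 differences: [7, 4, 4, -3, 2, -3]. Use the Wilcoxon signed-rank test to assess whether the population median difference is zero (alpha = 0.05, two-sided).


Step 1: Drop any zero differences (none here) and take |d_i|.
|d| = [7, 4, 4, 3, 2, 3]
Step 2: Midrank |d_i| (ties get averaged ranks).
ranks: |7|->6, |4|->4.5, |4|->4.5, |3|->2.5, |2|->1, |3|->2.5
Step 3: Attach original signs; sum ranks with positive sign and with negative sign.
W+ = 6 + 4.5 + 4.5 + 1 = 16
W- = 2.5 + 2.5 = 5
(Check: W+ + W- = 21 should equal n(n+1)/2 = 21.)
Step 4: Test statistic W = min(W+, W-) = 5.
Step 5: Ties in |d|, so use the tie-corrected normal approximation.
        E[W] = n(n+1)/4 = 6*7/4 = 10.5.
        Tie groups: |d|=3 (t=2), |d|=4 (t=2); sum(t^3 - t) = 12.
        Var[W] = n(n+1)(2n+1)/24 - sum(t^3-t)/48 = 546/24 - 12/48 = 22.5.
        z = (W - E[W]) / sqrt(Var[W]) = (5 - 10.5) / 4.7434 = -1.1595.
        Two-sided p = 2*Phi(z) = 0.246252.
Step 6: alpha = 0.05. fail to reject H0.

W+ = 16, W- = 5, W = min = 5, p = 0.246252, fail to reject H0.


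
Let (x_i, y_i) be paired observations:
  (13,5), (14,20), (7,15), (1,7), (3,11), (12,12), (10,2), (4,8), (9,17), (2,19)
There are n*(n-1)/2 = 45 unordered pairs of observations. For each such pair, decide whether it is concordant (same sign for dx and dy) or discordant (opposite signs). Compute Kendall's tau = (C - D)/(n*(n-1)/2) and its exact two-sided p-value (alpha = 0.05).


Step 1: Enumerate the 45 unordered pairs (i,j) with i<j and classify each by sign(x_j-x_i) * sign(y_j-y_i).
  (1,2):dx=+1,dy=+15->C; (1,3):dx=-6,dy=+10->D; (1,4):dx=-12,dy=+2->D; (1,5):dx=-10,dy=+6->D
  (1,6):dx=-1,dy=+7->D; (1,7):dx=-3,dy=-3->C; (1,8):dx=-9,dy=+3->D; (1,9):dx=-4,dy=+12->D
  (1,10):dx=-11,dy=+14->D; (2,3):dx=-7,dy=-5->C; (2,4):dx=-13,dy=-13->C; (2,5):dx=-11,dy=-9->C
  (2,6):dx=-2,dy=-8->C; (2,7):dx=-4,dy=-18->C; (2,8):dx=-10,dy=-12->C; (2,9):dx=-5,dy=-3->C
  (2,10):dx=-12,dy=-1->C; (3,4):dx=-6,dy=-8->C; (3,5):dx=-4,dy=-4->C; (3,6):dx=+5,dy=-3->D
  (3,7):dx=+3,dy=-13->D; (3,8):dx=-3,dy=-7->C; (3,9):dx=+2,dy=+2->C; (3,10):dx=-5,dy=+4->D
  (4,5):dx=+2,dy=+4->C; (4,6):dx=+11,dy=+5->C; (4,7):dx=+9,dy=-5->D; (4,8):dx=+3,dy=+1->C
  (4,9):dx=+8,dy=+10->C; (4,10):dx=+1,dy=+12->C; (5,6):dx=+9,dy=+1->C; (5,7):dx=+7,dy=-9->D
  (5,8):dx=+1,dy=-3->D; (5,9):dx=+6,dy=+6->C; (5,10):dx=-1,dy=+8->D; (6,7):dx=-2,dy=-10->C
  (6,8):dx=-8,dy=-4->C; (6,9):dx=-3,dy=+5->D; (6,10):dx=-10,dy=+7->D; (7,8):dx=-6,dy=+6->D
  (7,9):dx=-1,dy=+15->D; (7,10):dx=-8,dy=+17->D; (8,9):dx=+5,dy=+9->C; (8,10):dx=-2,dy=+11->D
  (9,10):dx=-7,dy=+2->D
Step 2: C = 24, D = 21, total pairs = 45.
Step 3: tau = (C - D)/(n(n-1)/2) = (24 - 21)/45 = 0.066667.
Step 4: Exact two-sided p-value (enumerate n! = 3628800 permutations of y under H0): p = 0.861801.
Step 5: alpha = 0.05. fail to reject H0.

tau_b = 0.0667 (C=24, D=21), p = 0.861801, fail to reject H0.


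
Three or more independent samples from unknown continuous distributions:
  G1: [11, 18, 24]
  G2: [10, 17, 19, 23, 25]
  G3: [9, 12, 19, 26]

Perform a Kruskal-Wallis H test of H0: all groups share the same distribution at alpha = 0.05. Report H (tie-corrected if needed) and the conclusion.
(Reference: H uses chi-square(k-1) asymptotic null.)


Step 1: Combine all N = 12 observations and assign midranks.
sorted (value, group, rank): (9,G3,1), (10,G2,2), (11,G1,3), (12,G3,4), (17,G2,5), (18,G1,6), (19,G2,7.5), (19,G3,7.5), (23,G2,9), (24,G1,10), (25,G2,11), (26,G3,12)
Step 2: Sum ranks within each group.
R_1 = 19 (n_1 = 3)
R_2 = 34.5 (n_2 = 5)
R_3 = 24.5 (n_3 = 4)
Step 3: H = 12/(N(N+1)) * sum(R_i^2/n_i) - 3(N+1)
     = 12/(12*13) * (19^2/3 + 34.5^2/5 + 24.5^2/4) - 3*13
     = 0.076923 * 508.446 - 39
     = 0.111218.
Step 4: Ties present; correction factor C = 1 - 6/(12^3 - 12) = 0.996503. Corrected H = 0.111218 / 0.996503 = 0.111608.
Step 5: Under H0, H ~ chi^2(2); p-value = 0.945724.
Step 6: alpha = 0.05. fail to reject H0.

H = 0.1116, df = 2, p = 0.945724, fail to reject H0.


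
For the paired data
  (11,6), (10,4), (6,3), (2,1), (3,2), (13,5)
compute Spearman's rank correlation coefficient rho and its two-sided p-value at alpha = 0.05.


Step 1: Rank x and y separately (midranks; no ties here).
rank(x): 11->5, 10->4, 6->3, 2->1, 3->2, 13->6
rank(y): 6->6, 4->4, 3->3, 1->1, 2->2, 5->5
Step 2: d_i = R_x(i) - R_y(i); compute d_i^2.
  (5-6)^2=1, (4-4)^2=0, (3-3)^2=0, (1-1)^2=0, (2-2)^2=0, (6-5)^2=1
sum(d^2) = 2.
Step 3: rho = 1 - 6*2 / (6*(6^2 - 1)) = 1 - 12/210 = 0.942857.
Step 4: Under H0, t = rho * sqrt((n-2)/(1-rho^2)) = 5.6595 ~ t(4).
Step 5: Two-sided p-value from the t-distribution with 4 df = 0.004805.
Step 6: alpha = 0.05. reject H0.

rho = 0.9429, p = 0.004805, reject H0 at alpha = 0.05.


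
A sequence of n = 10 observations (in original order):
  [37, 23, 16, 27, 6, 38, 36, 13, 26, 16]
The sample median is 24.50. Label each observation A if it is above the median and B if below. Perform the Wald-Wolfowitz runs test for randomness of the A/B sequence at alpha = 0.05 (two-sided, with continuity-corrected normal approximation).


Step 1: Compute median = 24.50; label A = above, B = below.
Labels in order: ABBABAABAB  (n_A = 5, n_B = 5)
Step 2: Count runs R = 8.
Step 3: Under H0 (random ordering), E[R] = 2*n_A*n_B/(n_A+n_B) + 1 = 2*5*5/10 + 1 = 6.0000.
        Var[R] = 2*n_A*n_B*(2*n_A*n_B - n_A - n_B) / ((n_A+n_B)^2 * (n_A+n_B-1)) = 2000/900 = 2.2222.
        SD[R] = 1.4907.
Step 4: Continuity-corrected z = (R - 0.5 - E[R]) / SD[R] = (8 - 0.5 - 6.0000) / 1.4907 = 1.0062.
Step 5: Two-sided p-value via normal approximation = 2*(1 - Phi(|z|)) = 0.314305.
Step 6: alpha = 0.05. fail to reject H0.

R = 8, z = 1.0062, p = 0.314305, fail to reject H0.


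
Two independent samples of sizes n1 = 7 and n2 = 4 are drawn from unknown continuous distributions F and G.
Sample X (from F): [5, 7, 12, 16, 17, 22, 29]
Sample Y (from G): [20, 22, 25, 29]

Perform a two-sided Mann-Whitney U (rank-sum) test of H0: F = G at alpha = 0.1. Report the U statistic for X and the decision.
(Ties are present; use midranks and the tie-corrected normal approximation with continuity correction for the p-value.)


Step 1: Combine and sort all 11 observations; assign midranks.
sorted (value, group): (5,X), (7,X), (12,X), (16,X), (17,X), (20,Y), (22,X), (22,Y), (25,Y), (29,X), (29,Y)
ranks: 5->1, 7->2, 12->3, 16->4, 17->5, 20->6, 22->7.5, 22->7.5, 25->9, 29->10.5, 29->10.5
Step 2: Rank sum for X: R1 = 1 + 2 + 3 + 4 + 5 + 7.5 + 10.5 = 33.
Step 3: U_X = R1 - n1(n1+1)/2 = 33 - 7*8/2 = 33 - 28 = 5.
       U_Y = n1*n2 - U_X = 28 - 5 = 23.
Step 4: Ties are present, so use the tie-corrected normal approximation (with continuity correction) for the p-value.
Step 5: p-value = 0.106592; compare to alpha = 0.1. fail to reject H0.

U_X = 5, p = 0.106592, fail to reject H0 at alpha = 0.1.
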